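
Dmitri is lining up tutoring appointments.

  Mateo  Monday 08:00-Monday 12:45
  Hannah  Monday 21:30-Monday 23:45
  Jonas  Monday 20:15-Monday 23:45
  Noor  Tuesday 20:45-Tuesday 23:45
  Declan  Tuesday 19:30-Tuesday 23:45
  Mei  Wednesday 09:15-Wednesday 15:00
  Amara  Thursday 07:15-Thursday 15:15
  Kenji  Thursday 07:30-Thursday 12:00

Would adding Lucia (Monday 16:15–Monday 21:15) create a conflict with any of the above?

Yes — it overlaps Jonas

Mateo: ends Monday 12:45 at or before Lucia starts Monday 16:15 → clear.
Jonas: starts Monday 20:15 before Lucia ends Monday 21:15, and ends Monday 23:45 after Lucia starts Monday 16:15 → overlap.
Hannah: starts Monday 21:30 at or after Lucia ends Monday 21:15 → clear.
Declan: starts Tuesday 19:30 at or after Lucia ends Monday 21:15 → clear.
Noor: starts Tuesday 20:45 at or after Lucia ends Monday 21:15 → clear.
Mei: starts Wednesday 09:15 at or after Lucia ends Monday 21:15 → clear.
Amara: starts Thursday 07:15 at or after Lucia ends Monday 21:15 → clear.
Kenji: starts Thursday 07:30 at or after Lucia ends Monday 21:15 → clear.
Lucia overlaps Jonas.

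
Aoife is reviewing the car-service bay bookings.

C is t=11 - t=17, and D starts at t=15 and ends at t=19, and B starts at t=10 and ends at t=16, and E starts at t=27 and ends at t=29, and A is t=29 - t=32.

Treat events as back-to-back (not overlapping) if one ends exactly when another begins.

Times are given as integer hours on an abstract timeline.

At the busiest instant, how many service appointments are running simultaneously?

Sweep the timeline, counting +1 at each start and −1 at each end (ends before starts at a tie):
t=10 start B → 1
t=11 start C → 2
t=15 start D → 3
t=16 end B → 2
t=17 end C → 1
t=19 end D → 0
t=27 start E → 1
t=29 end E → 0
t=29 start A → 1
t=32 end A → 0
Peak is 3, at t=15 (B, C, D).

3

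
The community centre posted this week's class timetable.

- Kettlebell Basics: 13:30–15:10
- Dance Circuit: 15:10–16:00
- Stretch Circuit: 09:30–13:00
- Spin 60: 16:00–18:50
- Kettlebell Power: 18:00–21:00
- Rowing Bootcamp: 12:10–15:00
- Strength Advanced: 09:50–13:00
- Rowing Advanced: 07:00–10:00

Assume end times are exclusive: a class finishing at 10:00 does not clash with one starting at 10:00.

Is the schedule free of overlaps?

No

Sorted by start: Rowing Advanced, Stretch Circuit, Strength Advanced, Rowing Bootcamp, Kettlebell Basics, Dance Circuit, Spin 60, Kettlebell Power.
Stretch Circuit starts before Rowing Advanced ends → Rowing Advanced and Stretch Circuit overlap.
That's a conflict, so the schedule is not conflict-free.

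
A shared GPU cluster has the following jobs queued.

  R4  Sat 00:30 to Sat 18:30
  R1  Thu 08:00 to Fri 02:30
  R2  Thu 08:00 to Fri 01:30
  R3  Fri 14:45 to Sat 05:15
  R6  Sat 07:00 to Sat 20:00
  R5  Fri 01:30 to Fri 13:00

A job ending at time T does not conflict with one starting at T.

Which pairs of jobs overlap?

R1 & R2, R1 & R5, R3 & R4, R4 & R6

Two intervals overlap when each starts before the other ends.
Sorted by start: R1, R2, R5, R3, R4, R6.
R2 starts before R1 ends → R1 and R2 overlap.
R5 starts before R1 ends → R1 and R5 overlap.
R3 starts after R1 ends; R1 is clear from here.
R5 starts exactly when R2 ends (back-to-back, no overlap); R2 is clear from here.
R3 starts after R5 ends; R5 is clear from here.
R4 starts before R3 ends → R3 and R4 overlap.
R6 starts after R3 ends.
R6 starts before R4 ends → R4 and R6 overlap.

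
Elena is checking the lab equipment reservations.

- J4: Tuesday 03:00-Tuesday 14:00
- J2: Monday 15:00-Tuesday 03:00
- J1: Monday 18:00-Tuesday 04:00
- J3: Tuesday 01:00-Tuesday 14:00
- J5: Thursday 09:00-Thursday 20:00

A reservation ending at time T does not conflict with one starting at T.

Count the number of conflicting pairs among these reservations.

Check each pair: they overlap iff neither finishes before the other starts.
Sorted by start: J2, J1, J3, J4, J5.
J1 starts before J2 ends → J2 and J1 overlap.
J3 starts before J2 ends → J2 and J3 overlap.
J4 starts exactly when J2 ends (back-to-back, no overlap); J2 is clear from here.
J3 starts before J1 ends → J1 and J3 overlap.
J4 starts before J1 ends → J1 and J4 overlap.
J5 starts after J1 ends.
J4 starts before J3 ends → J3 and J4 overlap.
J5 starts after J3 ends.
J5 starts after J4 ends.
Overlapping pairs: J1 & J2, J1 & J3, J1 & J4, J2 & J3, J3 & J4 — 5 in total.

5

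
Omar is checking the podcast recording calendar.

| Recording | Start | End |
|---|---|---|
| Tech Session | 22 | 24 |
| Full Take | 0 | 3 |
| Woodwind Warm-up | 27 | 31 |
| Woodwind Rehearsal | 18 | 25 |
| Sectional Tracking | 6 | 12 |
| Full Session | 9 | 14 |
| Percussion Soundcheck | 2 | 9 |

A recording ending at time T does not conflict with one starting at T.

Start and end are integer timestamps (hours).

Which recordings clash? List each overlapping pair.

Full Session & Sectional Tracking, Full Take & Percussion Soundcheck, Percussion Soundcheck & Sectional Tracking, Tech Session & Woodwind Rehearsal

Sorted by start: Full Take, Percussion Soundcheck, Sectional Tracking, Full Session, Woodwind Rehearsal, Tech Session, Woodwind Warm-up.
Percussion Soundcheck starts before Full Take ends → Full Take and Percussion Soundcheck overlap.
Sectional Tracking starts after Full Take ends, so nothing later overlaps Full Take either.
Sectional Tracking starts before Percussion Soundcheck ends → Percussion Soundcheck and Sectional Tracking overlap.
Full Session starts exactly when Percussion Soundcheck ends (back-to-back, no overlap), so nothing later overlaps Percussion Soundcheck either.
Full Session starts before Sectional Tracking ends → Sectional Tracking and Full Session overlap.
Woodwind Rehearsal starts after Sectional Tracking ends, so nothing later overlaps Sectional Tracking either.
Woodwind Rehearsal starts after Full Session ends, so nothing later overlaps Full Session either.
Tech Session starts before Woodwind Rehearsal ends → Woodwind Rehearsal and Tech Session overlap.
Woodwind Warm-up starts after Woodwind Rehearsal ends.
Woodwind Warm-up starts after Tech Session ends.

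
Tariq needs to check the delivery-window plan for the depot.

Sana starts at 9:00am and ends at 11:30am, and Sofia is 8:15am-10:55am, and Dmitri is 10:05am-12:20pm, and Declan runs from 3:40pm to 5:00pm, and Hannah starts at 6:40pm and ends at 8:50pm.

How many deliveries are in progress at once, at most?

3

Sort all start/end points and keep a running count:
8:15am start Sofia → 1
9:00am start Sana → 2
10:05am start Dmitri → 3
10:55am end Sofia → 2
11:30am end Sana → 1
12:20pm end Dmitri → 0
3:40pm start Declan → 1
5:00pm end Declan → 0
6:40pm start Hannah → 1
8:50pm end Hannah → 0
Peak is 3, at 10:05am (Dmitri, Sana, Sofia).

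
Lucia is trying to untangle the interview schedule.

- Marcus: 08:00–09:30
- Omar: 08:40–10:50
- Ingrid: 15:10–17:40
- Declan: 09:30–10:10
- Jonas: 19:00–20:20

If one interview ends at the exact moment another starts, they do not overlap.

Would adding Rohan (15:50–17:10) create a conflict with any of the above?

Marcus: ends 09:30 at or before Rohan starts 15:50 → clear.
Omar: ends 10:50 at or before Rohan starts 15:50 → clear.
Declan: ends 10:10 at or before Rohan starts 15:50 → clear.
Ingrid: starts 15:10 before Rohan ends 17:10, and ends 17:40 after Rohan starts 15:50 → overlap.
Jonas: starts 19:00 at or after Rohan ends 17:10 → clear.
Rohan overlaps Ingrid.

Yes — it overlaps Ingrid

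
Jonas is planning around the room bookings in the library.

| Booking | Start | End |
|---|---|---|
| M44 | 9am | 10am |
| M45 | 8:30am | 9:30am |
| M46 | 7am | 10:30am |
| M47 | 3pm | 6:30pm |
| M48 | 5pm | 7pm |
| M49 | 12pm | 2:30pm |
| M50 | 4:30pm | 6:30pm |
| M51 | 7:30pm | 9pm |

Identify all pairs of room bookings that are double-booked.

Sorted by start: M46, M45, M44, M49, M47, M50, M48, M51.
M45 starts before M46 ends → M46 and M45 overlap.
M44 starts before M46 ends → M46 and M44 overlap.
M49 starts after M46 ends, so nothing later overlaps M46 either.
M44 starts before M45 ends → M45 and M44 overlap.
M49 starts after M45 ends, so nothing later overlaps M45 either.
M49 starts after M44 ends, so nothing later overlaps M44 either.
M47 starts after M49 ends, so nothing later overlaps M49 either.
M50 starts before M47 ends → M47 and M50 overlap.
M48 starts before M47 ends → M47 and M48 overlap.
M51 starts after M47 ends.
M48 starts before M50 ends → M50 and M48 overlap.
M51 starts after M50 ends.
M51 starts after M48 ends.

M44 & M45, M44 & M46, M45 & M46, M47 & M48, M47 & M50, M48 & M50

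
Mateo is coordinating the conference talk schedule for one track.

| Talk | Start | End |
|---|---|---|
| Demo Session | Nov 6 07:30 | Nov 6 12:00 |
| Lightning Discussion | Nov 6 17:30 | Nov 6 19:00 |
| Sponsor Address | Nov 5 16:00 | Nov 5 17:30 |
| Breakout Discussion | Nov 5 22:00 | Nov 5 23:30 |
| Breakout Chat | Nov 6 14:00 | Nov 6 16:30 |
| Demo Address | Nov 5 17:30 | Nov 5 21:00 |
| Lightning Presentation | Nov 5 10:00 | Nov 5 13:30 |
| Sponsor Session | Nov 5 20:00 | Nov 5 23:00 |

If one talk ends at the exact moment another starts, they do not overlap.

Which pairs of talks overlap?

Breakout Discussion & Sponsor Session, Demo Address & Sponsor Session

Check each pair: they overlap iff neither finishes before the other starts.
Sorted by start: Lightning Presentation, Sponsor Address, Demo Address, Sponsor Session, Breakout Discussion, Demo Session, Breakout Chat, Lightning Discussion.
Sponsor Address starts after Lightning Presentation ends — done with Lightning Presentation.
Demo Address starts exactly when Sponsor Address ends (back-to-back, no overlap) — done with Sponsor Address.
Sponsor Session starts before Demo Address ends → Demo Address and Sponsor Session overlap.
Breakout Discussion starts after Demo Address ends — done with Demo Address.
Breakout Discussion starts before Sponsor Session ends → Sponsor Session and Breakout Discussion overlap.
Demo Session starts after Sponsor Session ends — done with Sponsor Session.
Demo Session starts after Breakout Discussion ends — done with Breakout Discussion.
Breakout Chat starts after Demo Session ends — done with Demo Session.
Lightning Discussion starts after Breakout Chat ends.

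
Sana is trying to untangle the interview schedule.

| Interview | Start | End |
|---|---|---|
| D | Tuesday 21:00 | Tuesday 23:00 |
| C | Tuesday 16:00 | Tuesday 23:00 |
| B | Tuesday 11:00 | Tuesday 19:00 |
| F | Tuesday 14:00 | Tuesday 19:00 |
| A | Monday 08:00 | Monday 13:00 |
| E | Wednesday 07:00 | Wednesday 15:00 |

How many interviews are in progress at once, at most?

Walk through starts and ends in time order (an end at T is processed before a start at T):
Monday 08:00 start A → 1
Monday 13:00 end A → 0
Tuesday 11:00 start B → 1
Tuesday 14:00 start F → 2
Tuesday 16:00 start C → 3
Tuesday 19:00 end B → 2
Tuesday 19:00 end F → 1
Tuesday 21:00 start D → 2
Tuesday 23:00 end C → 1
Tuesday 23:00 end D → 0
Wednesday 07:00 start E → 1
Wednesday 15:00 end E → 0
Peak is 3, at Tuesday 16:00 (B, C, F).

3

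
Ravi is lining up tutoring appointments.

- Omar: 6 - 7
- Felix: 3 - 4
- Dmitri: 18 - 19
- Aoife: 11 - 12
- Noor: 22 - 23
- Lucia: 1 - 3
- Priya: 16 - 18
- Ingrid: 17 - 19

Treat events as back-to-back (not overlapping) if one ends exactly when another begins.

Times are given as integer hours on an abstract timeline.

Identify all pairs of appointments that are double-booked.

Dmitri & Ingrid, Ingrid & Priya

Sorted by start: Lucia, Felix, Omar, Aoife, Priya, Ingrid, Dmitri, Noor.
Felix starts exactly when Lucia ends (back-to-back, no overlap), so Lucia has no further overlaps.
Omar starts after Felix ends, so Felix has no further overlaps.
Aoife starts after Omar ends, so Omar has no further overlaps.
Priya starts after Aoife ends, so Aoife has no further overlaps.
Ingrid starts before Priya ends → Priya and Ingrid overlap.
Dmitri starts exactly when Priya ends (back-to-back, no overlap), so Priya has no further overlaps.
Dmitri starts before Ingrid ends → Ingrid and Dmitri overlap.
Noor starts after Ingrid ends.
Noor starts after Dmitri ends.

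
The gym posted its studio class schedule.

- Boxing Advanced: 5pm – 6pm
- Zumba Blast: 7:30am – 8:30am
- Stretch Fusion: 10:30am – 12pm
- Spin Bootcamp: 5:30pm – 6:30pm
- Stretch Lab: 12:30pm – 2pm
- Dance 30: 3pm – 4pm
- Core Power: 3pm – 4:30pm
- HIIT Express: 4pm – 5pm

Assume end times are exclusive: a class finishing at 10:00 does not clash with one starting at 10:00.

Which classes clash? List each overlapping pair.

Boxing Advanced & Spin Bootcamp, Core Power & Dance 30, Core Power & HIIT Express

Sorted by start: Zumba Blast, Stretch Fusion, Stretch Lab, Dance 30, Core Power, HIIT Express, Boxing Advanced, Spin Bootcamp.
Stretch Fusion starts after Zumba Blast ends — done with Zumba Blast.
Stretch Lab starts after Stretch Fusion ends — done with Stretch Fusion.
Dance 30 starts after Stretch Lab ends — done with Stretch Lab.
Core Power starts before Dance 30 ends → Dance 30 and Core Power overlap.
HIIT Express starts exactly when Dance 30 ends (back-to-back, no overlap) — done with Dance 30.
HIIT Express starts before Core Power ends → Core Power and HIIT Express overlap.
Boxing Advanced starts after Core Power ends — done with Core Power.
Boxing Advanced starts exactly when HIIT Express ends (back-to-back, no overlap) — done with HIIT Express.
Spin Bootcamp starts before Boxing Advanced ends → Boxing Advanced and Spin Bootcamp overlap.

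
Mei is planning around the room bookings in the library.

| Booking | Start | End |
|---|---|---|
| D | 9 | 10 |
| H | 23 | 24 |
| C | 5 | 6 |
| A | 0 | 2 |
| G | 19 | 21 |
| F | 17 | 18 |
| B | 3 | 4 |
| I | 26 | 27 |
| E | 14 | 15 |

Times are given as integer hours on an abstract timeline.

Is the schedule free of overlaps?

Check each pair: they overlap iff neither finishes before the other starts.
Sorted by start: A, B, C, D, E, F, G, H, I.
B starts after A ends; A is clear from here.
C starts after B ends; B is clear from here.
D starts after C ends; C is clear from here.
E starts after D ends; D is clear from here.
F starts after E ends; E is clear from here.
G starts after F ends; F is clear from here.
H starts after G ends; G is clear from here.
I starts after H ends.
Every pair is clear; the schedule has no overlaps.

Yes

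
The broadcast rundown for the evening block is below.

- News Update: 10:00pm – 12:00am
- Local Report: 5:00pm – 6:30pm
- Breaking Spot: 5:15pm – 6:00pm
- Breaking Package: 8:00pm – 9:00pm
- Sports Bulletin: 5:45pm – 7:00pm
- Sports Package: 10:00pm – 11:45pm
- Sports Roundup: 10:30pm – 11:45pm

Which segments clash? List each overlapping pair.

Sorted by start: Local Report, Breaking Spot, Sports Bulletin, Breaking Package, Sports Package, News Update, Sports Roundup.
Breaking Spot starts before Local Report ends → Local Report and Breaking Spot overlap.
Sports Bulletin starts before Local Report ends → Local Report and Sports Bulletin overlap.
Breaking Package starts after Local Report ends, so Local Report has no further overlaps.
Sports Bulletin starts before Breaking Spot ends → Breaking Spot and Sports Bulletin overlap.
Breaking Package starts after Breaking Spot ends, so Breaking Spot has no further overlaps.
Breaking Package starts after Sports Bulletin ends, so Sports Bulletin has no further overlaps.
Sports Package starts after Breaking Package ends, so Breaking Package has no further overlaps.
News Update starts before Sports Package ends → Sports Package and News Update overlap.
Sports Roundup starts before Sports Package ends → Sports Package and Sports Roundup overlap.
Sports Roundup starts before News Update ends → News Update and Sports Roundup overlap.

Breaking Spot & Local Report, Breaking Spot & Sports Bulletin, Local Report & Sports Bulletin, News Update & Sports Package, News Update & Sports Roundup, Sports Package & Sports Roundup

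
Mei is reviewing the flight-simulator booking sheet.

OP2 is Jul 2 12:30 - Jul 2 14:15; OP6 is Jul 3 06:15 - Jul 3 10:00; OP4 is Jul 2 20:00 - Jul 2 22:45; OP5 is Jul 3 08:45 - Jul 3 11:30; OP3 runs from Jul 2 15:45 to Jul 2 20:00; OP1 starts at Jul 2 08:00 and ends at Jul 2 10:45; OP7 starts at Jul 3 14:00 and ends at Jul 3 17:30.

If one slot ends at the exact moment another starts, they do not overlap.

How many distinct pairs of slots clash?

Two intervals overlap when each starts before the other ends.
Sorted by start: OP1, OP2, OP3, OP4, OP6, OP5, OP7.
OP2 starts after OP1 ends, so OP1 has no further overlaps.
OP3 starts after OP2 ends, so OP2 has no further overlaps.
OP4 starts exactly when OP3 ends (back-to-back, no overlap), so OP3 has no further overlaps.
OP6 starts after OP4 ends, so OP4 has no further overlaps.
OP5 starts before OP6 ends → OP6 and OP5 overlap.
OP7 starts after OP6 ends.
OP7 starts after OP5 ends.
Overlapping pairs: OP5 & OP6 — 1 in total.

1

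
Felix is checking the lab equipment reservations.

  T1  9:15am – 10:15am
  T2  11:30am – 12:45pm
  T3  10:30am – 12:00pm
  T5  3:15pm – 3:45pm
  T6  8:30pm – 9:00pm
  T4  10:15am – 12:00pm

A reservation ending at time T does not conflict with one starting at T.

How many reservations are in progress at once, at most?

3

Walk through starts and ends in time order (an end at T is processed before a start at T):
9:15am start T1 → 1
10:15am end T1 → 0
10:15am start T4 → 1
10:30am start T3 → 2
11:30am start T2 → 3
12:00pm end T3 → 2
12:00pm end T4 → 1
12:45pm end T2 → 0
3:15pm start T5 → 1
3:45pm end T5 → 0
8:30pm start T6 → 1
9:00pm end T6 → 0
Peak is 3, at 11:30am (T2, T3, T4).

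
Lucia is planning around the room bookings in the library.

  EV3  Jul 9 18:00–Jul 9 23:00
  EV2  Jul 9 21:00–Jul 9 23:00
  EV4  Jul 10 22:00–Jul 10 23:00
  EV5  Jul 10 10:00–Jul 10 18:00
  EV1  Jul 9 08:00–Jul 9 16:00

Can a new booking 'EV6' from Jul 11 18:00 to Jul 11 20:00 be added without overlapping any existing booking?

EV1: ends Jul 9 16:00 at or before EV6 starts Jul 11 18:00 → clear.
EV3: ends Jul 9 23:00 at or before EV6 starts Jul 11 18:00 → clear.
EV2: ends Jul 9 23:00 at or before EV6 starts Jul 11 18:00 → clear.
EV5: ends Jul 10 18:00 at or before EV6 starts Jul 11 18:00 → clear.
EV4: ends Jul 10 23:00 at or before EV6 starts Jul 11 18:00 → clear.

Yes — the slot is free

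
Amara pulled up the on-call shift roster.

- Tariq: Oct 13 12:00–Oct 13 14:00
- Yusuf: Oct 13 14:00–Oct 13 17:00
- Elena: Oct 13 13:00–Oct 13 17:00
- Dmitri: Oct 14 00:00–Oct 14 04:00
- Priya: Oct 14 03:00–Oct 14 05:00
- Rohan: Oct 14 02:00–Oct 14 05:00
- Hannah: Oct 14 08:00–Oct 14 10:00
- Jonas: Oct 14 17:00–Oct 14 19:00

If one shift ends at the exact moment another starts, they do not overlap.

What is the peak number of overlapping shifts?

Sweep the timeline, counting +1 at each start and −1 at each end (ends before starts at a tie):
Oct 13 12:00 start Tariq → 1
Oct 13 13:00 start Elena → 2
Oct 13 14:00 end Tariq → 1
Oct 13 14:00 start Yusuf → 2
Oct 13 17:00 end Elena → 1
Oct 13 17:00 end Yusuf → 0
Oct 14 00:00 start Dmitri → 1
Oct 14 02:00 start Rohan → 2
Oct 14 03:00 start Priya → 3
Oct 14 04:00 end Dmitri → 2
Oct 14 05:00 end Priya → 1
Oct 14 05:00 end Rohan → 0
Oct 14 08:00 start Hannah → 1
Oct 14 10:00 end Hannah → 0
Oct 14 17:00 start Jonas → 1
Oct 14 19:00 end Jonas → 0
Peak is 3, at Oct 14 03:00 (Dmitri, Priya, Rohan).

3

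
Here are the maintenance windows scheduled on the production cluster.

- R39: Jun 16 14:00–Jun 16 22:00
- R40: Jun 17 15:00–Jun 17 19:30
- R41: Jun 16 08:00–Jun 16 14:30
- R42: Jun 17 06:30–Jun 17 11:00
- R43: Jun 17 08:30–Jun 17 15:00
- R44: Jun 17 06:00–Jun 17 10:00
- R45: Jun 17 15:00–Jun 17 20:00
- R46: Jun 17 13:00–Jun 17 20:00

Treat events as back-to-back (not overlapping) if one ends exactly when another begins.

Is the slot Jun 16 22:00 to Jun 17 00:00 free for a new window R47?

Yes — the slot is free

R41: ends Jun 16 14:30 at or before R47 starts Jun 16 22:00 → clear.
R39: ends Jun 16 22:00 at or before R47 starts Jun 16 22:00 → clear.
R44: starts Jun 17 06:00 at or after R47 ends Jun 17 00:00 → clear.
R42: starts Jun 17 06:30 at or after R47 ends Jun 17 00:00 → clear.
R43: starts Jun 17 08:30 at or after R47 ends Jun 17 00:00 → clear.
R46: starts Jun 17 13:00 at or after R47 ends Jun 17 00:00 → clear.
R40: starts Jun 17 15:00 at or after R47 ends Jun 17 00:00 → clear.
R45: starts Jun 17 15:00 at or after R47 ends Jun 17 00:00 → clear.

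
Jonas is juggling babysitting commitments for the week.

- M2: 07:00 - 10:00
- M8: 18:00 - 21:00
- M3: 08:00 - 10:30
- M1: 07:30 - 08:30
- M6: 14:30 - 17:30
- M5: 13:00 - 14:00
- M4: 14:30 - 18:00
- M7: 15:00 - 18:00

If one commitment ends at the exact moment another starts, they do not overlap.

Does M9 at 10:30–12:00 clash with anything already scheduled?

No — it doesn't clash with anything

M2: ends 10:00 at or before M9 starts 10:30 → clear.
M1: ends 08:30 at or before M9 starts 10:30 → clear.
M3: ends 10:30 at or before M9 starts 10:30 → clear.
M5: starts 13:00 at or after M9 ends 12:00 → clear.
M4: starts 14:30 at or after M9 ends 12:00 → clear.
M6: starts 14:30 at or after M9 ends 12:00 → clear.
M7: starts 15:00 at or after M9 ends 12:00 → clear.
M8: starts 18:00 at or after M9 ends 12:00 → clear.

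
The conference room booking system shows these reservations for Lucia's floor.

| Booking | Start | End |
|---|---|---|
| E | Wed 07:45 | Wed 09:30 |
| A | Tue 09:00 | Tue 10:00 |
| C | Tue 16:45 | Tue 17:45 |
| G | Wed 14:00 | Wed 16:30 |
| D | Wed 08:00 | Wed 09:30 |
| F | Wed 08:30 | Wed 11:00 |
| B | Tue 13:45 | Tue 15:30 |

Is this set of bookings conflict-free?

No

Check each pair: they overlap iff neither finishes before the other starts.
Sorted by start: A, B, C, E, D, F, G.
B starts after A ends; A is clear from here.
C starts after B ends; B is clear from here.
E starts after C ends; C is clear from here.
D starts before E ends → E and D overlap.
That's a conflict, so the schedule is not conflict-free.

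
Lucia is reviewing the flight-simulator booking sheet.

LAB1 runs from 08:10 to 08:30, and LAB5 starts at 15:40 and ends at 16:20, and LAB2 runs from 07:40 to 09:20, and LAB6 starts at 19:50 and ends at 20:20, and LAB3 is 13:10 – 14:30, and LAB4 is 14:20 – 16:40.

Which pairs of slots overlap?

Sorted by start: LAB2, LAB1, LAB3, LAB4, LAB5, LAB6.
LAB1 starts before LAB2 ends → LAB2 and LAB1 overlap.
LAB3 starts after LAB2 ends; LAB2 is clear from here.
LAB3 starts after LAB1 ends; LAB1 is clear from here.
LAB4 starts before LAB3 ends → LAB3 and LAB4 overlap.
LAB5 starts after LAB3 ends; LAB3 is clear from here.
LAB5 starts before LAB4 ends → LAB4 and LAB5 overlap.
LAB6 starts after LAB4 ends.
LAB6 starts after LAB5 ends.

LAB1 & LAB2, LAB3 & LAB4, LAB4 & LAB5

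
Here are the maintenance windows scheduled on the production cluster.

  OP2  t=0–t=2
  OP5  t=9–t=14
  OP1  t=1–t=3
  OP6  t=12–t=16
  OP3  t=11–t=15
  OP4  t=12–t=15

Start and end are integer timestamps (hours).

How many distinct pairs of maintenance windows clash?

Check each pair: they overlap iff neither finishes before the other starts.
Sorted by start: OP2, OP1, OP5, OP3, OP4, OP6.
OP1 starts before OP2 ends → OP2 and OP1 overlap.
OP5 starts after OP2 ends; OP2 is clear from here.
OP5 starts after OP1 ends; OP1 is clear from here.
OP3 starts before OP5 ends → OP5 and OP3 overlap.
OP4 starts before OP5 ends → OP5 and OP4 overlap.
OP6 starts before OP5 ends → OP5 and OP6 overlap.
OP4 starts before OP3 ends → OP3 and OP4 overlap.
OP6 starts before OP3 ends → OP3 and OP6 overlap.
OP6 starts before OP4 ends → OP4 and OP6 overlap.
Overlapping pairs: OP1 & OP2, OP3 & OP4, OP3 & OP5, OP3 & OP6, OP4 & OP5, OP4 & OP6, OP5 & OP6 — 7 in total.

7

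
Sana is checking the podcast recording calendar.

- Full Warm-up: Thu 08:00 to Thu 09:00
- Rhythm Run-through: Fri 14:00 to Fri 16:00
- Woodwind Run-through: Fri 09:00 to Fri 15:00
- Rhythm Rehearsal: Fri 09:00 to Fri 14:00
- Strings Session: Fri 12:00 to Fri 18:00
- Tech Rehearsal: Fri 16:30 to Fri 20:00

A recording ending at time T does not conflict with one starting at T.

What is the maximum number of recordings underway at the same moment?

Walk through starts and ends in time order (an end at T is processed before a start at T):
Thu 08:00 start Full Warm-up → 1
Thu 09:00 end Full Warm-up → 0
Fri 09:00 start Rhythm Rehearsal → 1
Fri 09:00 start Woodwind Run-through → 2
Fri 12:00 start Strings Session → 3
Fri 14:00 end Rhythm Rehearsal → 2
Fri 14:00 start Rhythm Run-through → 3
Fri 15:00 end Woodwind Run-through → 2
Fri 16:00 end Rhythm Run-through → 1
Fri 16:30 start Tech Rehearsal → 2
Fri 18:00 end Strings Session → 1
Fri 20:00 end Tech Rehearsal → 0
Peak is 3, at Fri 12:00 (Rhythm Rehearsal, Strings Session, Woodwind Run-through).

3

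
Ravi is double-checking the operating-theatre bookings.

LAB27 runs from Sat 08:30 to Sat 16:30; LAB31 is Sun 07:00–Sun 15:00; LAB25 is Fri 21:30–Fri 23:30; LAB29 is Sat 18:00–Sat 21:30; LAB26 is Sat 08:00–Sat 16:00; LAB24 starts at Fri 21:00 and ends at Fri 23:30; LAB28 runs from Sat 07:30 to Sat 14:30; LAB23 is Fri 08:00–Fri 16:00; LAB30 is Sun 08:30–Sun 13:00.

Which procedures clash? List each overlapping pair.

Sorted by start: LAB23, LAB24, LAB25, LAB28, LAB26, LAB27, LAB29, LAB31, LAB30.
LAB24 starts after LAB23 ends, so LAB23 has no further overlaps.
LAB25 starts before LAB24 ends → LAB24 and LAB25 overlap.
LAB28 starts after LAB24 ends, so LAB24 has no further overlaps.
LAB28 starts after LAB25 ends, so LAB25 has no further overlaps.
LAB26 starts before LAB28 ends → LAB28 and LAB26 overlap.
LAB27 starts before LAB28 ends → LAB28 and LAB27 overlap.
LAB29 starts after LAB28 ends, so LAB28 has no further overlaps.
LAB27 starts before LAB26 ends → LAB26 and LAB27 overlap.
LAB29 starts after LAB26 ends, so LAB26 has no further overlaps.
LAB29 starts after LAB27 ends, so LAB27 has no further overlaps.
LAB31 starts after LAB29 ends, so LAB29 has no further overlaps.
LAB30 starts before LAB31 ends → LAB31 and LAB30 overlap.

LAB24 & LAB25, LAB26 & LAB27, LAB26 & LAB28, LAB27 & LAB28, LAB30 & LAB31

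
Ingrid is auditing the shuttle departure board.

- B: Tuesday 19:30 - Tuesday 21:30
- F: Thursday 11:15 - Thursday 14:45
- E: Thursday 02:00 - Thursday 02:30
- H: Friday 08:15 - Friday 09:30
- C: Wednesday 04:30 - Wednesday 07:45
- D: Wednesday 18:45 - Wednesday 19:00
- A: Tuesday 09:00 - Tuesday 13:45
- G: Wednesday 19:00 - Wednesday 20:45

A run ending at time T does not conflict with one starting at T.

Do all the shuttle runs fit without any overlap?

Yes

Check each pair: they overlap iff neither finishes before the other starts.
Sorted by start: A, B, C, D, G, E, F, H.
B starts after A ends — done with A.
C starts after B ends — done with B.
D starts after C ends — done with C.
G starts exactly when D ends (back-to-back, no overlap) — done with D.
E starts after G ends — done with G.
F starts after E ends — done with E.
H starts after F ends.
Every pair is clear; the schedule has no overlaps.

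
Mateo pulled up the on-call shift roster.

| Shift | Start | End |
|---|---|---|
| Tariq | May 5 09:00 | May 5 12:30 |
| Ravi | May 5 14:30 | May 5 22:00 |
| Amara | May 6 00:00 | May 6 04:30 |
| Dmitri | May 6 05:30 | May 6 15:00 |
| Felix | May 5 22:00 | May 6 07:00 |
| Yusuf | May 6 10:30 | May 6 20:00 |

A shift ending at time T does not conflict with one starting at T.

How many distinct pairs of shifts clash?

Sorted by start: Tariq, Ravi, Felix, Amara, Dmitri, Yusuf.
Ravi starts after Tariq ends — done with Tariq.
Felix starts exactly when Ravi ends (back-to-back, no overlap) — done with Ravi.
Amara starts before Felix ends → Felix and Amara overlap.
Dmitri starts before Felix ends → Felix and Dmitri overlap.
Yusuf starts after Felix ends.
Dmitri starts after Amara ends — done with Amara.
Yusuf starts before Dmitri ends → Dmitri and Yusuf overlap.
Overlapping pairs: Amara & Felix, Dmitri & Felix, Dmitri & Yusuf — 3 in total.

3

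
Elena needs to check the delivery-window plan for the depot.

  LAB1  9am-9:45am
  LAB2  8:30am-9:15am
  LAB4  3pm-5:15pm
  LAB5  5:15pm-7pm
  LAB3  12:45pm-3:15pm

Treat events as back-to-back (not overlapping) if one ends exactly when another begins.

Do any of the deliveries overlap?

Yes

Sorted by start: LAB2, LAB1, LAB3, LAB4, LAB5.
LAB1 starts before LAB2 ends → LAB2 and LAB1 overlap.
That's a conflict, so the schedule is not conflict-free.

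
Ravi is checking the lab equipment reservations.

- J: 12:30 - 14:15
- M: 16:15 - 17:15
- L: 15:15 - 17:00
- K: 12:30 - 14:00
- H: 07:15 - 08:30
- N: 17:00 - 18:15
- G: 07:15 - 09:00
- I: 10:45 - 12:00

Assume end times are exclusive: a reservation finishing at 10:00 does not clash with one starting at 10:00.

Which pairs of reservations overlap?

G & H, J & K, L & M, M & N

Sorted by start: G, H, I, J, K, L, M, N.
H starts before G ends → G and H overlap.
I starts after G ends, so G has no further overlaps.
I starts after H ends, so H has no further overlaps.
J starts after I ends, so I has no further overlaps.
K starts before J ends → J and K overlap.
L starts after J ends, so J has no further overlaps.
L starts after K ends, so K has no further overlaps.
M starts before L ends → L and M overlap.
N starts exactly when L ends (back-to-back, no overlap).
N starts before M ends → M and N overlap.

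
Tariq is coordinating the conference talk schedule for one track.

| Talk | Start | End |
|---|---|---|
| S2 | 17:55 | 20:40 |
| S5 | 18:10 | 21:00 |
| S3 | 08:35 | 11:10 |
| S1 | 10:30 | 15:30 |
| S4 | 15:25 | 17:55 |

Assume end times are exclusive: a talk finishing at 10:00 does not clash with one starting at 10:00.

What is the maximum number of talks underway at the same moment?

Sort all start/end points and keep a running count:
08:35 start S3 → 1
10:30 start S1 → 2
11:10 end S3 → 1
15:25 start S4 → 2
15:30 end S1 → 1
17:55 end S4 → 0
17:55 start S2 → 1
18:10 start S5 → 2
20:40 end S2 → 1
21:00 end S5 → 0
Peak is 2, at 10:30 (S1, S3).

2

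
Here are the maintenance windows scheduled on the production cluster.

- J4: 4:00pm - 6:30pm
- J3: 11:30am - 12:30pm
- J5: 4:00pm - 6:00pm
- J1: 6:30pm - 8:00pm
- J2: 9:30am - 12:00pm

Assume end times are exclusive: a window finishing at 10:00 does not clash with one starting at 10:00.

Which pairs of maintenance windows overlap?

Sorted by start: J2, J3, J4, J5, J1.
J3 starts before J2 ends → J2 and J3 overlap.
J4 starts after J2 ends; J2 is clear from here.
J4 starts after J3 ends; J3 is clear from here.
J5 starts before J4 ends → J4 and J5 overlap.
J1 starts exactly when J4 ends (back-to-back, no overlap).
J1 starts after J5 ends.

J2 & J3, J4 & J5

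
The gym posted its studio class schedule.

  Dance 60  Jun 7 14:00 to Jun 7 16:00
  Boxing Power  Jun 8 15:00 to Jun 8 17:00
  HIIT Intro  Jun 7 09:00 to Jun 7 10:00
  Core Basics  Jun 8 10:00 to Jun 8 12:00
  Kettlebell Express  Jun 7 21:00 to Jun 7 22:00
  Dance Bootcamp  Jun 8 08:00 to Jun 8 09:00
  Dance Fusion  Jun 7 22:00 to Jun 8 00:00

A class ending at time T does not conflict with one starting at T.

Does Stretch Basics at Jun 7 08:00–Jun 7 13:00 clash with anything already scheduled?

HIIT Intro: starts Jun 7 09:00 before Stretch Basics ends Jun 7 13:00, and ends Jun 7 10:00 after Stretch Basics starts Jun 7 08:00 → overlap.
Dance 60: starts Jun 7 14:00 at or after Stretch Basics ends Jun 7 13:00 → clear.
Kettlebell Express: starts Jun 7 21:00 at or after Stretch Basics ends Jun 7 13:00 → clear.
Dance Fusion: starts Jun 7 22:00 at or after Stretch Basics ends Jun 7 13:00 → clear.
Dance Bootcamp: starts Jun 8 08:00 at or after Stretch Basics ends Jun 7 13:00 → clear.
Core Basics: starts Jun 8 10:00 at or after Stretch Basics ends Jun 7 13:00 → clear.
Boxing Power: starts Jun 8 15:00 at or after Stretch Basics ends Jun 7 13:00 → clear.
Stretch Basics overlaps HIIT Intro.

Yes — it overlaps HIIT Intro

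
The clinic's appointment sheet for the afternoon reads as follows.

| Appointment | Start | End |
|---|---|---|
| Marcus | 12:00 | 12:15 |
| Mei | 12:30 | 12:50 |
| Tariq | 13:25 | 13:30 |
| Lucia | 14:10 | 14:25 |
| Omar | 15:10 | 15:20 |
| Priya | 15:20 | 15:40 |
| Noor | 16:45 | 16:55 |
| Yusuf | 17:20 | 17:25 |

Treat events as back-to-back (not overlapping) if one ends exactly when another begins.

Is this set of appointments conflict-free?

Sorted by start: Marcus, Mei, Tariq, Lucia, Omar, Priya, Noor, Yusuf.
Mei starts after Marcus ends, so Marcus has no further overlaps.
Tariq starts after Mei ends, so Mei has no further overlaps.
Lucia starts after Tariq ends, so Tariq has no further overlaps.
Omar starts after Lucia ends, so Lucia has no further overlaps.
Priya starts exactly when Omar ends (back-to-back, no overlap), so Omar has no further overlaps.
Noor starts after Priya ends, so Priya has no further overlaps.
Yusuf starts after Noor ends.
Every pair is clear; the schedule has no overlaps.

Yes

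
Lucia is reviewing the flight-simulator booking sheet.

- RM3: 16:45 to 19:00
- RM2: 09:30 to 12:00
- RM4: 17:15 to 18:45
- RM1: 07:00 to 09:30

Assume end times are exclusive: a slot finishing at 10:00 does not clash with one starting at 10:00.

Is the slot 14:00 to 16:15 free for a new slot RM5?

RM1: ends 09:30 at or before RM5 starts 14:00 → clear.
RM2: ends 12:00 at or before RM5 starts 14:00 → clear.
RM3: starts 16:45 at or after RM5 ends 16:15 → clear.
RM4: starts 17:15 at or after RM5 ends 16:15 → clear.

Yes — the slot is free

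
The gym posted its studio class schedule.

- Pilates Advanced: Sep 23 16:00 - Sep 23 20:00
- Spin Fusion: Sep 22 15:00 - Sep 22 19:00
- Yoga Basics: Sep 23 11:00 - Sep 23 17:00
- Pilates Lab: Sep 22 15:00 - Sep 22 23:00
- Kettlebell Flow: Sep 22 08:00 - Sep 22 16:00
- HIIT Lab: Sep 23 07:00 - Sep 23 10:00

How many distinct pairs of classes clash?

4

Sorted by start: Kettlebell Flow, Spin Fusion, Pilates Lab, HIIT Lab, Yoga Basics, Pilates Advanced.
Spin Fusion starts before Kettlebell Flow ends → Kettlebell Flow and Spin Fusion overlap.
Pilates Lab starts before Kettlebell Flow ends → Kettlebell Flow and Pilates Lab overlap.
HIIT Lab starts after Kettlebell Flow ends — done with Kettlebell Flow.
Pilates Lab starts before Spin Fusion ends → Spin Fusion and Pilates Lab overlap.
HIIT Lab starts after Spin Fusion ends — done with Spin Fusion.
HIIT Lab starts after Pilates Lab ends — done with Pilates Lab.
Yoga Basics starts after HIIT Lab ends — done with HIIT Lab.
Pilates Advanced starts before Yoga Basics ends → Yoga Basics and Pilates Advanced overlap.
Overlapping pairs: Kettlebell Flow & Pilates Lab, Kettlebell Flow & Spin Fusion, Pilates Advanced & Yoga Basics, Pilates Lab & Spin Fusion — 4 in total.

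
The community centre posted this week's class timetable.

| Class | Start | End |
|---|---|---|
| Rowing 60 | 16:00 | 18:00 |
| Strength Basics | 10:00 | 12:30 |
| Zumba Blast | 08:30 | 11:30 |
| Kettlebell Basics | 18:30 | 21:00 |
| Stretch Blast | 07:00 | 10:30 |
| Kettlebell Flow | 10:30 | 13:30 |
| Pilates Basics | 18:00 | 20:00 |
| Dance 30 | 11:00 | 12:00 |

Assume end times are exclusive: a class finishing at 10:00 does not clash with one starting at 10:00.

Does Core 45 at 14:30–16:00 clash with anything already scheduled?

No — it doesn't clash with anything

Stretch Blast: ends 10:30 at or before Core 45 starts 14:30 → clear.
Zumba Blast: ends 11:30 at or before Core 45 starts 14:30 → clear.
Strength Basics: ends 12:30 at or before Core 45 starts 14:30 → clear.
Kettlebell Flow: ends 13:30 at or before Core 45 starts 14:30 → clear.
Dance 30: ends 12:00 at or before Core 45 starts 14:30 → clear.
Rowing 60: starts 16:00 at or after Core 45 ends 16:00 → clear.
Pilates Basics: starts 18:00 at or after Core 45 ends 16:00 → clear.
Kettlebell Basics: starts 18:30 at or after Core 45 ends 16:00 → clear.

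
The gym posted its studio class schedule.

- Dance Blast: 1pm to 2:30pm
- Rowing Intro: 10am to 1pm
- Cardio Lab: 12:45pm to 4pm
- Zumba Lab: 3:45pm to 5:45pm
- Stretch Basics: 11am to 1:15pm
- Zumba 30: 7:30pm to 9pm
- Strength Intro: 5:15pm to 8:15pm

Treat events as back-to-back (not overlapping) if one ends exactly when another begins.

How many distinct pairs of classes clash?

8

Check each pair: they overlap iff neither finishes before the other starts.
Sorted by start: Rowing Intro, Stretch Basics, Cardio Lab, Dance Blast, Zumba Lab, Strength Intro, Zumba 30.
Stretch Basics starts before Rowing Intro ends → Rowing Intro and Stretch Basics overlap.
Cardio Lab starts before Rowing Intro ends → Rowing Intro and Cardio Lab overlap.
Dance Blast starts exactly when Rowing Intro ends (back-to-back, no overlap); Rowing Intro is clear from here.
Cardio Lab starts before Stretch Basics ends → Stretch Basics and Cardio Lab overlap.
Dance Blast starts before Stretch Basics ends → Stretch Basics and Dance Blast overlap.
Zumba Lab starts after Stretch Basics ends; Stretch Basics is clear from here.
Dance Blast starts before Cardio Lab ends → Cardio Lab and Dance Blast overlap.
Zumba Lab starts before Cardio Lab ends → Cardio Lab and Zumba Lab overlap.
Strength Intro starts after Cardio Lab ends; Cardio Lab is clear from here.
Zumba Lab starts after Dance Blast ends; Dance Blast is clear from here.
Strength Intro starts before Zumba Lab ends → Zumba Lab and Strength Intro overlap.
Zumba 30 starts after Zumba Lab ends.
Zumba 30 starts before Strength Intro ends → Strength Intro and Zumba 30 overlap.
Overlapping pairs: Cardio Lab & Dance Blast, Cardio Lab & Rowing Intro, Cardio Lab & Stretch Basics, Cardio Lab & Zumba Lab, Dance Blast & Stretch Basics, Rowing Intro & Stretch Basics, Strength Intro & Zumba 30, Strength Intro & Zumba Lab — 8 in total.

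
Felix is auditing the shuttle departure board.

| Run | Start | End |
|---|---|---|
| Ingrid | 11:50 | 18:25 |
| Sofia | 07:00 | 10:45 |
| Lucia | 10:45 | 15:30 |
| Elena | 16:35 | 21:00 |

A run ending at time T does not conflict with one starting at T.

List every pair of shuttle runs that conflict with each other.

Elena & Ingrid, Ingrid & Lucia

Sorted by start: Sofia, Lucia, Ingrid, Elena.
Lucia starts exactly when Sofia ends (back-to-back, no overlap), so Sofia has no further overlaps.
Ingrid starts before Lucia ends → Lucia and Ingrid overlap.
Elena starts after Lucia ends.
Elena starts before Ingrid ends → Ingrid and Elena overlap.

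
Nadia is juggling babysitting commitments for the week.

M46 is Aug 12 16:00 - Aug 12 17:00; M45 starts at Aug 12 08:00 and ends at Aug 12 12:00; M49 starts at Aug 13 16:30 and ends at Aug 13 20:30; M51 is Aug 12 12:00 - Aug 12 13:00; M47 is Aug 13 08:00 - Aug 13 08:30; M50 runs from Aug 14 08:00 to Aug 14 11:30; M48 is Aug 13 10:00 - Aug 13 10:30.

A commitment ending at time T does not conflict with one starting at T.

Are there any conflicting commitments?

Sorted by start: M45, M51, M46, M47, M48, M49, M50.
M51 starts exactly when M45 ends (back-to-back, no overlap), so M45 has no further overlaps.
M46 starts after M51 ends, so M51 has no further overlaps.
M47 starts after M46 ends, so M46 has no further overlaps.
M48 starts after M47 ends, so M47 has no further overlaps.
M49 starts after M48 ends, so M48 has no further overlaps.
M50 starts after M49 ends.
Every pair is clear; the schedule has no overlaps.

No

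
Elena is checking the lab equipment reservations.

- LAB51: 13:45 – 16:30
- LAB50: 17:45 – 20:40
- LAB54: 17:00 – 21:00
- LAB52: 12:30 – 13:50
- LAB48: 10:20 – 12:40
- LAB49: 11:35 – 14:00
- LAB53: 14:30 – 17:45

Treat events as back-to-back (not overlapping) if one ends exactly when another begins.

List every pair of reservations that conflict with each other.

LAB48 & LAB49, LAB48 & LAB52, LAB49 & LAB51, LAB49 & LAB52, LAB50 & LAB54, LAB51 & LAB52, LAB51 & LAB53, LAB53 & LAB54

Sorted by start: LAB48, LAB49, LAB52, LAB51, LAB53, LAB54, LAB50.
LAB49 starts before LAB48 ends → LAB48 and LAB49 overlap.
LAB52 starts before LAB48 ends → LAB48 and LAB52 overlap.
LAB51 starts after LAB48 ends; LAB48 is clear from here.
LAB52 starts before LAB49 ends → LAB49 and LAB52 overlap.
LAB51 starts before LAB49 ends → LAB49 and LAB51 overlap.
LAB53 starts after LAB49 ends; LAB49 is clear from here.
LAB51 starts before LAB52 ends → LAB52 and LAB51 overlap.
LAB53 starts after LAB52 ends; LAB52 is clear from here.
LAB53 starts before LAB51 ends → LAB51 and LAB53 overlap.
LAB54 starts after LAB51 ends; LAB51 is clear from here.
LAB54 starts before LAB53 ends → LAB53 and LAB54 overlap.
LAB50 starts exactly when LAB53 ends (back-to-back, no overlap).
LAB50 starts before LAB54 ends → LAB54 and LAB50 overlap.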